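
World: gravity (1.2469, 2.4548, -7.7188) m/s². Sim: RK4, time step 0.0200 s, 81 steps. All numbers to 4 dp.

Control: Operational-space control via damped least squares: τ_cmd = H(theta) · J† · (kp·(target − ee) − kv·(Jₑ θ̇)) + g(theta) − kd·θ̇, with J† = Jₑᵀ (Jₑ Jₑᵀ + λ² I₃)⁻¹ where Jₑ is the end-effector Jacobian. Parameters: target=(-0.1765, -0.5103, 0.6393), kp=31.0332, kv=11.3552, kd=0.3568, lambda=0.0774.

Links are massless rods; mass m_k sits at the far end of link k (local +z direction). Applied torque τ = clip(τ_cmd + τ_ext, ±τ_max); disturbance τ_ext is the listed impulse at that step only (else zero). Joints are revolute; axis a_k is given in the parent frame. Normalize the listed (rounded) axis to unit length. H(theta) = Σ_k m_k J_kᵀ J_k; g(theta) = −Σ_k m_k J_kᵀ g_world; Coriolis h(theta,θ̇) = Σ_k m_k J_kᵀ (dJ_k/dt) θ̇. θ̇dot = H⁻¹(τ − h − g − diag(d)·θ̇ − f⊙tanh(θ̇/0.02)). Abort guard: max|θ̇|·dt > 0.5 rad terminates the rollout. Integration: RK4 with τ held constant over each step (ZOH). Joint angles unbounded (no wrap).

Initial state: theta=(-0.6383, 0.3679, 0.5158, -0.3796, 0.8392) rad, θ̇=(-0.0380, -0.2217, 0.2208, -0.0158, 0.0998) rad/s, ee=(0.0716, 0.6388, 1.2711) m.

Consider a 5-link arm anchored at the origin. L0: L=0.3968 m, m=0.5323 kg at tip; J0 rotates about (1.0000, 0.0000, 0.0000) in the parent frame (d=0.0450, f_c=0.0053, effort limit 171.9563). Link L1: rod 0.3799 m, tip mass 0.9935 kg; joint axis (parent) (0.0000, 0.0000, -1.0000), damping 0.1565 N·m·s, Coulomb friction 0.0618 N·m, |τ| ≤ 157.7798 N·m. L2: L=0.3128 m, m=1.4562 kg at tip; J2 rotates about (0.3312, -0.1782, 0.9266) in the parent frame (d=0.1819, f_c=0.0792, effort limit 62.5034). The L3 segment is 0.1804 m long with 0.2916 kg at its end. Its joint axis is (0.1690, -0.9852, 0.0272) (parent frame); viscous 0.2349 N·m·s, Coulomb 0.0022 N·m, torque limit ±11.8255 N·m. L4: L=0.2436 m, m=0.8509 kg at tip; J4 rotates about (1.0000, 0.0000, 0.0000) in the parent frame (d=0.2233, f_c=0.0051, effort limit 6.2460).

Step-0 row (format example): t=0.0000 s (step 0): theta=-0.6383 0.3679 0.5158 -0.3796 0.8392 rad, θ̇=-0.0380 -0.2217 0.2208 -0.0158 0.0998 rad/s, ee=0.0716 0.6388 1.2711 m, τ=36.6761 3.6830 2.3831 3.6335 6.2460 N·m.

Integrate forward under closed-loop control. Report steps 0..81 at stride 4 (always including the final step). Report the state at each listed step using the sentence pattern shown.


t=0.0800 s (step 4): theta=-0.6463 0.4204 0.5431 -0.4010 1.1452 rad, θ̇=-0.0176 0.5457 0.3791 0.1390 5.7515 rad/s, ee=0.0541 0.5770 1.2385 m, τ=48.6479 0.9888 3.0583 1.6266 1.8996 N·m.
t=0.1600 s (step 8): theta=-0.6223 0.4864 0.5853 -0.3934 1.5838 rad, θ̇=0.6470 0.7411 0.5539 0.4522 5.0965 rad/s, ee=0.0136 0.4693 1.1795 m, τ=52.4219 -0.5241 3.5140 0.8012 -0.1841 N·m.
t=0.2400 s (step 12): theta=-0.5426 0.5521 0.6288 -0.3450 1.9484 rad, θ̇=1.3305 0.8689 0.4652 0.7760 4.0532 rad/s, ee=-0.0248 0.3462 1.1292 m, τ=44.3293 -1.0457 3.0398 0.3740 -1.1944 N·m.
t=0.3200 s (step 16): theta=-0.4136 0.6270 0.6559 -0.2812 2.2364 rad, θ̇=1.8667 0.9958 0.1916 0.7816 3.1972 rad/s, ee=-0.0538 0.2121 1.0937 m, τ=33.8217 -1.0166 2.2597 0.1350 -1.3010 N·m.
t=0.4000 s (step 20): theta=-0.2489 0.7113 0.6601 -0.2268 2.4677 rad, θ̇=2.2211 1.1299 -0.0205 0.5487 2.6384 rad/s, ee=-0.0731 0.0689 1.0663 m, τ=22.5645 -0.6922 1.3462 0.0334 -0.8752 N·m.
t=0.4800 s (step 24): theta=-0.0633 0.8065 0.6565 -0.1946 2.6666 rad, θ̇=2.3950 1.2396 -0.0785 0.2714 2.3717 rad/s, ee=-0.0835 -0.0791 1.0363 m, τ=10.1538 -0.1776 0.4136 -0.0076 -0.2340 N·m.
t=0.5600 s (step 28): theta=0.1273 0.9029 0.6544 -0.1841 2.8470 rad, θ̇=2.3077 1.0748 0.0553 0.0317 2.0661 rad/s, ee=-0.0847 -0.2233 0.9982 m, τ=-11.2257 0.8716 -0.7231 0.0175 0.4947 N·m.
t=0.6400 s (step 32): theta=0.2907 0.9621 0.6763 -0.1812 2.9739 rad, θ̇=1.7077 0.4220 0.5352 0.0820 1.0118 rad/s, ee=-0.0803 -0.3508 0.9543 m, τ=-31.4550 2.0005 -1.7729 0.0210 1.1506 N·m.
t=0.7200 s (step 36): theta=0.3981 0.9866 0.7327 -0.1721 3.0134 rad, θ̇=1.0063 0.2457 0.8299 0.1180 0.0916 rad/s, ee=-0.0802 -0.4445 0.9120 m, τ=-28.0082 1.8690 -1.7851 -0.0002 1.2166 N·m.
t=0.8000 s (step 40): theta=0.4593 1.0079 0.8013 -0.1635 3.0073 rad, θ̇=0.5671 0.2845 0.8685 0.0917 -0.1613 rad/s, ee=-0.0836 -0.5033 0.8786 m, τ=-18.8629 1.3999 -1.3874 -0.0122 0.9228 N·m.
t=0.8800 s (step 44): theta=0.4955 1.0336 0.8680 -0.1570 2.9960 rad, θ̇=0.3635 0.3450 0.7979 0.0699 -0.0978 rad/s, ee=-0.0874 -0.5390 0.8549 m, τ=-12.8537 1.0699 -1.0860 -0.0239 0.6707 N·m.
t=0.9600 s (step 48): theta=0.5208 1.0628 0.9281 -0.1522 2.9926 rad, θ̇=0.2785 0.3748 0.7121 0.0502 0.0071 rad/s, ee=-0.0906 -0.5623 0.8376 m, τ=-10.7716 0.9640 -0.9945 -0.0314 0.5651 N·m.
t=1.0400 s (step 52): theta=0.5409 1.0931 0.9822 -0.1489 2.9951 rad, θ̇=0.2264 0.3749 0.6480 0.0314 0.0466 rad/s, ee=-0.0935 -0.5792 0.8239 m, τ=-10.6992 0.9884 -1.0240 -0.0354 0.5595 N·m.
t=1.1200 s (step 56): theta=0.5571 1.1227 1.0321 -0.1470 2.9990 rad, θ̇=0.1794 0.3629 0.6019 0.0154 0.0469 rad/s, ee=-0.0963 -0.5920 0.8127 m, τ=-10.9241 1.0329 -1.0703 -0.0381 0.5752 N·m.
t=1.2000 s (step 60): theta=0.5697 1.1512 1.0786 -0.1463 3.0023 rad, θ̇=0.1367 0.3487 0.5640 0.0026 0.0361 rad/s, ee=-0.0990 -0.6016 0.8036 m, τ=-10.9326 1.0596 -1.0990 -0.0404 0.5852 N·m.
t=1.2800 s (step 64): theta=0.5793 1.1787 1.1223 -0.1465 3.0050 rad, θ̇=0.1026 0.3354 0.5298 -0.0078 0.0305 rad/s, ee=-0.1017 -0.6087 0.7964 m, τ=-10.7679 1.0699 -1.1127 -0.0425 0.5867 N·m.
t=1.3600 s (step 68): theta=0.5864 1.2050 1.1633 -0.1475 3.0074 rad, θ̇=0.0777 0.3220 0.4984 -0.0172 0.0313 rad/s, ee=-0.1042 -0.6138 0.7907 m, τ=-10.5934 1.0766 -1.1226 -0.0442 0.5857 N·m.
t=1.4400 s (step 72): theta=0.5919 1.2303 1.2020 -0.1492 3.0100 rad, θ̇=0.0599 0.3078 0.4699 -0.0259 0.0344 rad/s, ee=-0.1066 -0.6174 0.7862 m, τ=-10.4811 1.0863 -1.1344 -0.0454 0.5860 N·m.
t=1.5200 s (step 76): theta=0.5961 1.2543 1.2385 -0.1516 3.0129 rad, θ̇=0.0466 0.2926 0.4444 -0.0339 0.0371 rad/s, ee=-0.1090 -0.6199 0.7826 m, τ=-10.4200 1.0988 -1.1479 -0.0463 0.5881 N·m.
t=1.6000 s (step 80): theta=0.5995 1.2771 1.2730 -0.1546 3.0159 rad, θ̇=0.0364 0.2769 0.4215 -0.0412 0.0391 rad/s, ee=-0.1112 -0.6216 0.7796 m, τ=-10.3816 1.1119 -1.1613 -0.0469 0.5908 N·m.
t=1.6200 s (step 81): theta=0.6002 1.2826 1.2814 -0.1554 3.0167 rad, θ̇=0.0342 0.2729 0.4161 -0.0429 0.0395 rad/s, ee=-0.1117 -0.6220 0.7790 m.


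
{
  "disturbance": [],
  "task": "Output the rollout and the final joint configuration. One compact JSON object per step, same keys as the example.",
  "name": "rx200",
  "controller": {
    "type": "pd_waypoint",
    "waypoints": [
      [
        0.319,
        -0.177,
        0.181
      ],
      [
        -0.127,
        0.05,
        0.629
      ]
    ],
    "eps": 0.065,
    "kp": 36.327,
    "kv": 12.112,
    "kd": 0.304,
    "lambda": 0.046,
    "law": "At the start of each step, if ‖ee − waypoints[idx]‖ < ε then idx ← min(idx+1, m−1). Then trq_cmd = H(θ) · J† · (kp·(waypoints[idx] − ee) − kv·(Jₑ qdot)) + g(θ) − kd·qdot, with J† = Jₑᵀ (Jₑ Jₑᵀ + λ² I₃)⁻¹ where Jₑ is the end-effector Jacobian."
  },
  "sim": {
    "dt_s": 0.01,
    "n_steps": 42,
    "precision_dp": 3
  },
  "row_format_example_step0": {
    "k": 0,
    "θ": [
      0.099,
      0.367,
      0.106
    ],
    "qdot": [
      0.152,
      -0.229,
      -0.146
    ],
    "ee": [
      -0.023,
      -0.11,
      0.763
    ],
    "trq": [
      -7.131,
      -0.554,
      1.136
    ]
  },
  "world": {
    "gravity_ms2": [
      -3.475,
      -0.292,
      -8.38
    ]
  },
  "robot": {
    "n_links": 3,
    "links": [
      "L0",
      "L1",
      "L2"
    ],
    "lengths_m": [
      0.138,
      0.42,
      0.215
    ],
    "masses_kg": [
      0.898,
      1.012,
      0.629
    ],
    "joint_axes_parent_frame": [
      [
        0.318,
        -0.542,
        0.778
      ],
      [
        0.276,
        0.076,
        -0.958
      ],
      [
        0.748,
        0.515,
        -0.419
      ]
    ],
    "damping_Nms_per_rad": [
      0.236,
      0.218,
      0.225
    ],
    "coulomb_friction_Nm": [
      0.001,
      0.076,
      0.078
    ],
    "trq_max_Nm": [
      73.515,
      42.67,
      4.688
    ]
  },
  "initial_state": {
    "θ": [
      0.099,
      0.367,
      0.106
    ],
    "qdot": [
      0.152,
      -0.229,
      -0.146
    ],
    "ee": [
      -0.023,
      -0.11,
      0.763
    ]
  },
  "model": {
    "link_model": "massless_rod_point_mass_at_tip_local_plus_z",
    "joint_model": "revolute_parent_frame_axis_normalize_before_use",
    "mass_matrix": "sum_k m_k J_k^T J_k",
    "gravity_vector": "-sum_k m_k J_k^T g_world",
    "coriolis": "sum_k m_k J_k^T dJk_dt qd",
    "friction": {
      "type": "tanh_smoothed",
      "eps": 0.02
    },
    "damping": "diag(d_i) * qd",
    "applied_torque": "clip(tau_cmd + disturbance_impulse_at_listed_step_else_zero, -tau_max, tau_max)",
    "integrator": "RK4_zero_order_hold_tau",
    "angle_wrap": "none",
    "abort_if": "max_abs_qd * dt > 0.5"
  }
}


{"k":1,"\u03b8":[0.099,0.365,0.108],"qdot":[-0.134,-0.158,0.512],"ee":[-0.023,-0.11,0.763],"trq":[-6.51,-0.602,0.804]}
{"k":2,"\u03b8":[0.096,0.364,0.115],"qdot":[-0.39,0.01,0.865],"ee":[-0.021,-0.111,0.763],"trq":[-5.987,-0.681,0.611]}
{"k":3,"\u03b8":[0.092,0.365,0.125],"qdot":[-0.584,0.046,1.175],"ee":[-0.019,-0.112,0.763],"trq":[-5.561,-0.727,0.455]}
{"k":4,"\u03b8":[0.085,0.365,0.138],"qdot":[-0.752,0.082,1.379],"ee":[-0.016,-0.112,0.762],"trq":[-5.197,-0.772,0.352]}
{"k":5,"\u03b8":[0.077,0.366,0.152],"qdot":[-0.893,0.093,1.529],"ee":[-0.013,-0.113,0.762],"trq":[-4.884,-0.81,0.279]}
{"k":6,"\u03b8":[0.067,0.367,0.168],"qdot":[-1.011,0.074,1.649],"ee":[-0.009,-0.114,0.761],"trq":[-4.609,-0.837,0.224]}
{"k":7,"\u03b8":[0.057,0.367,0.185],"qdot":[-1.11,0.033,1.745],"ee":[-0.005,-0.114,0.761],"trq":[-4.364,-0.854,0.183]}
{"k":8,"\u03b8":[0.045,0.367,0.203],"qdot":[-1.203,0.024,1.789],"ee":[-0.001,-0.115,0.76],"trq":[-4.139,-0.878,0.163]}
{"k":9,"\u03b8":[0.033,0.367,0.221],"qdot":[-1.28,-0.011,1.837],"ee":[0.004,-0.115,0.76],"trq":[-3.934,-0.892,0.144]}
{"k":10,"\u03b8":[0.02,0.367,0.24],"qdot":[-1.351,-0.031,1.861],"ee":[0.009,-0.115,0.759],"trq":[-3.745,-0.909,0.132]}
{"k":11,"\u03b8":[0.006,0.367,0.259],"qdot":[-1.409,-0.075,1.894],"ee":[0.014,-0.115,0.758],"trq":[-3.571,-0.916,0.118]}
{"k":12,"\u03b8":[-0.009,0.366,0.278],"qdot":[-1.453,-0.139,1.931],"ee":[0.019,-0.115,0.757],"trq":[-3.407,-0.913,0.103]}
{"k":13,"\u03b8":[-0.023,0.364,0.297],"qdot":[-1.489,-0.209,1.962],"ee":[0.024,-0.115,0.757],"trq":[-3.251,-0.905,0.091]}
{"k":14,"\u03b8":[-0.038,0.361,0.317],"qdot":[-1.516,-0.281,1.987],"ee":[0.03,-0.115,0.756],"trq":[-3.101,-0.893,0.082]}
{"k":15,"\u03b8":[-0.054,0.358,0.337],"qdot":[-1.538,-0.352,2.006],"ee":[0.035,-0.115,0.754],"trq":[-2.957,-0.879,0.074]}
{"k":16,"\u03b8":[-0.069,0.354,0.357],"qdot":[-1.553,-0.421,2.02],"ee":[0.041,-0.115,0.753],"trq":[-2.818,-0.862,0.068]}
{"k":17,"\u03b8":[-0.085,0.35,0.377],"qdot":[-1.563,-0.487,2.03],"ee":[0.046,-0.114,0.752],"trq":[-2.685,-0.845,0.063]}
{"k":18,"\u03b8":[-0.1,0.344,0.398],"qdot":[-1.568,-0.551,2.036],"ee":[0.052,-0.114,0.751],"trq":[-2.556,-0.827,0.058]}
{"k":19,"\u03b8":[-0.116,0.339,0.418],"qdot":[-1.569,-0.611,2.04],"ee":[0.057,-0.113,0.749],"trq":[-2.433,-0.808,0.052]}
{"k":20,"\u03b8":[-0.132,0.332,0.439],"qdot":[-1.567,-0.669,2.042],"ee":[0.063,-0.113,0.748],"trq":[-2.315,-0.79,0.047]}
{"k":21,"\u03b8":[-0.147,0.325,0.459],"qdot":[-1.561,-0.722,2.043],"ee":[0.068,-0.112,0.746],"trq":[-2.202,-0.772,0.041]}
{"k":22,"\u03b8":[-0.163,0.318,0.479],"qdot":[-1.553,-0.773,2.042],"ee":[0.074,-0.111,0.745],"trq":[-2.093,-0.754,0.035]}
{"k":23,"\u03b8":[-0.178,0.31,0.5],"qdot":[-1.541,-0.82,2.04],"ee":[0.079,-0.111,0.743],"trq":[-1.99,-0.738,0.028]}
{"k":24,"\u03b8":[-0.194,0.301,0.52],"qdot":[-1.528,-0.864,2.037],"ee":[0.085,-0.11,0.741],"trq":[-1.892,-0.721,0.02]}
{"k":25,"\u03b8":[-0.209,0.293,0.541],"qdot":[-1.512,-0.905,2.034],"ee":[0.09,-0.109,0.739],"trq":[-1.799,-0.706,0.012]}
{"k":26,"\u03b8":[-0.224,0.283,0.561],"qdot":[-1.495,-0.943,2.03],"ee":[0.095,-0.109,0.737],"trq":[-1.711,-0.691,0.003]}
{"k":27,"\u03b8":[-0.239,0.274,0.581],"qdot":[-1.477,-0.978,2.026],"ee":[0.101,-0.108,0.735],"trq":[-1.628,-0.677,-0.006]}
{"k":28,"\u03b8":[-0.253,0.264,0.601],"qdot":[-1.457,-1.011,2.022],"ee":[0.106,-0.108,0.733],"trq":[-1.55,-0.664,-0.016]}
{"k":29,"\u03b8":[-0.268,0.253,0.622],"qdot":[-1.437,-1.04,2.017],"ee":[0.111,-0.107,0.731],"trq":[-1.476,-0.651,-0.026]}
{"k":30,"\u03b8":[-0.282,0.243,0.642],"qdot":[-1.417,-1.067,2.012],"ee":[0.117,-0.106,0.728],"trq":[-1.408,-0.639,-0.037]}
{"k":31,"\u03b8":[-0.296,0.232,0.662],"qdot":[-1.396,-1.09,2.007],"ee":[0.122,-0.106,0.726],"trq":[-1.345,-0.628,-0.048]}
{"k":32,"\u03b8":[-0.31,0.221,0.682],"qdot":[-1.376,-1.112,2.001],"ee":[0.127,-0.105,0.724],"trq":[-1.287,-0.617,-0.059]}
{"k":33,"\u03b8":[-0.324,0.21,0.702],"qdot":[-1.355,-1.13,1.996],"ee":[0.132,-0.105,0.721],"trq":[-1.234,-0.606,-0.071]}
{"k":34,"\u03b8":[-0.337,0.199,0.722],"qdot":[-1.336,-1.146,1.99],"ee":[0.137,-0.104,0.719],"trq":[-1.187,-0.596,-0.082]}
{"k":35,"\u03b8":[-0.35,0.187,0.742],"qdot":[-1.318,-1.158,1.984],"ee":[0.141,-0.104,0.716],"trq":[-1.144,-0.586,-0.095]}
{"k":36,"\u03b8":[-0.363,0.175,0.761],"qdot":[-1.3,-1.169,1.977],"ee":[0.146,-0.104,0.713],"trq":[-1.106,-0.576,-0.107]}
{"k":37,"\u03b8":[-0.376,0.164,0.781],"qdot":[-1.284,-1.176,1.971],"ee":[0.151,-0.103,0.71],"trq":[-1.072,-0.566,-0.119]}
{"k":38,"\u03b8":[-0.389,0.152,0.801],"qdot":[-1.27,-1.182,1.964],"ee":[0.156,-0.103,0.708],"trq":[-1.044,-0.557,-0.131]}
{"k":39,"\u03b8":[-0.402,0.14,0.82],"qdot":[-1.257,-1.184,1.956],"ee":[0.16,-0.103,0.705],"trq":[-1.019,-0.547,-0.144]}
{"k":40,"\u03b8":[-0.414,0.128,0.84],"qdot":[-1.247,-1.184,1.949],"ee":[0.165,-0.102,0.702],"trq":[-0.999,-0.537,-0.156]}
{"k":41,"\u03b8":[-0.427,0.116,0.859],"qdot":[-1.239,-1.182,1.941],"ee":[0.169,-0.102,0.699],"trq":[-0.982,-0.527,-0.169]}
{"k":42,"\u03b8":[-0.439,0.105,0.879],"qdot":[-1.232,-1.178,1.932],"ee":[0.174,-0.102,0.696]}
{"summary": "final \u03b8 (rad): -0.439 0.105 0.879"}


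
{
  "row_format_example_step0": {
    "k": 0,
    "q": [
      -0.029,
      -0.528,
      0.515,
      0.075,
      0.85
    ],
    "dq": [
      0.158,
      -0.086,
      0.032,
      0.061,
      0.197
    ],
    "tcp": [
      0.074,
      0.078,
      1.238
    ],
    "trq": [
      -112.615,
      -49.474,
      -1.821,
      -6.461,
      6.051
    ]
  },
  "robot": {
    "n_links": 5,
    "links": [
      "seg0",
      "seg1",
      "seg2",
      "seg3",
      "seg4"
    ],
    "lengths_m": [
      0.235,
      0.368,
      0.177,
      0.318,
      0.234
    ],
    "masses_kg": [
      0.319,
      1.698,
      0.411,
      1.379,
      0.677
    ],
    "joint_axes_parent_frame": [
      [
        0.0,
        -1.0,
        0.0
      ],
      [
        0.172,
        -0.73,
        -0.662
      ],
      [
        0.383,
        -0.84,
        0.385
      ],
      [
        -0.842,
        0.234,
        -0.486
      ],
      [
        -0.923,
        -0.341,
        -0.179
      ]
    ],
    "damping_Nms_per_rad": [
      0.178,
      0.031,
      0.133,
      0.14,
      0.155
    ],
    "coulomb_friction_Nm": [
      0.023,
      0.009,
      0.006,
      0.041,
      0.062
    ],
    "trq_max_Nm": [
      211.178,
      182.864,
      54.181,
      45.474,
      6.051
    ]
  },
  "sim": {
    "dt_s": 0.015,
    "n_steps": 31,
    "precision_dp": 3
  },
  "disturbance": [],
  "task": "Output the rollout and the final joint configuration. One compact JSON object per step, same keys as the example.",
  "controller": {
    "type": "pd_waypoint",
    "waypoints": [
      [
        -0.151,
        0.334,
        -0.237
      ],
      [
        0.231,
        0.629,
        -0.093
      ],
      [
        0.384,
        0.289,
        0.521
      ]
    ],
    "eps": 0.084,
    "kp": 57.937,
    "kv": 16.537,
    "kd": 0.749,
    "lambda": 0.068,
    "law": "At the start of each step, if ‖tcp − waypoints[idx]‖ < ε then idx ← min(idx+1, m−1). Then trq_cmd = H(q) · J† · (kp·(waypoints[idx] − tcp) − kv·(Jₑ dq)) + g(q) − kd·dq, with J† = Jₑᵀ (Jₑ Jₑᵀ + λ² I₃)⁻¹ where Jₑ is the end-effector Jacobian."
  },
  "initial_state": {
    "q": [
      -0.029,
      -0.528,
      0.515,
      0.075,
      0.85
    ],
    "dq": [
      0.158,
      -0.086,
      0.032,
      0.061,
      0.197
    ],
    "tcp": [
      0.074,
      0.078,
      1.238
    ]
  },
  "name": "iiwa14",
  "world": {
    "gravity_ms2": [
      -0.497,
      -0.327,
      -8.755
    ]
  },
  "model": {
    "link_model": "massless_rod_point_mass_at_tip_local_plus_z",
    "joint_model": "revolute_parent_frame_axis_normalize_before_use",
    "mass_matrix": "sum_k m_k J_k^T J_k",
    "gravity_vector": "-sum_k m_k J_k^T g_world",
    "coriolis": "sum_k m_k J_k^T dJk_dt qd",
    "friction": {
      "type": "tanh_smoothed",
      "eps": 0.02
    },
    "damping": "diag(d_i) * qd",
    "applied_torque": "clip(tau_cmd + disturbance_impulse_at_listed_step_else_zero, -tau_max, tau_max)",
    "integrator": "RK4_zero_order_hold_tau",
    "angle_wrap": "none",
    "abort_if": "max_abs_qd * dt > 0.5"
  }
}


{"k":1,"q":[-0.033,-0.536,0.541,0.095,0.878],"dq":[-0.751,-0.965,3.346,2.594,3.523],"tcp":[0.072,0.079,1.231],"trq":[-80.546,-34.059,-2.44,-6.208,4.469]}
{"k":2,"q":[-0.05,-0.551,0.599,0.138,0.955],"dq":[-1.405,-0.943,4.431,3.109,6.567],"tcp":[0.07,0.082,1.213],"trq":[-38.833,-13.956,0.77,-3.849,1.466]}
{"k":3,"q":[-0.074,-0.563,0.672,0.191,1.056],"dq":[-1.858,-0.701,5.215,3.998,6.857],"tcp":[0.072,0.085,1.186],"trq":[-2.495,3.637,3.686,-1.782,1.052]}
{"k":4,"q":[-0.104,-0.57,0.751,0.253,1.16],"dq":[-2.075,-0.27,5.325,4.195,7.009],"tcp":[0.076,0.087,1.156],"trq":[25.844,17.394,6.011,0.031,0.563]}
{"k":5,"q":[-0.135,-0.571,0.83,0.316,1.264],"dq":[-2.123,0.166,5.267,4.237,6.905],"tcp":[0.083,0.088,1.123],"trq":[46.167,27.323,7.334,1.265,0.136]}
{"k":6,"q":[-0.166,-0.566,0.908,0.379,1.366],"dq":[-2.047,0.576,5.156,4.215,6.737],"tcp":[0.09,0.089,1.089],"trq":[60.326,34.302,7.829,2.034,-0.326]}
{"k":7,"q":[-0.196,-0.554,0.984,0.442,1.466],"dq":[-1.887,0.963,5.042,4.199,6.56],"tcp":[0.097,0.09,1.055],"trq":[70.245,39.259,7.715,2.494,-0.8]}
{"k":8,"q":[-0.223,-0.536,1.059,0.505,1.563],"dq":[-1.667,1.347,4.934,4.213,6.401],"tcp":[0.102,0.089,1.021],"trq":[77.564,42.998,7.166,2.804,-1.26]}
{"k":9,"q":[-0.246,-0.513,1.132,0.568,1.658],"dq":[-1.406,1.751,4.819,4.266,6.273],"tcp":[0.105,0.089,0.988],"trq":[83.626,46.195,6.295,3.104,-1.683]}
{"k":10,"q":[-0.265,-0.483,1.202,0.632,1.752],"dq":[-1.118,2.21,4.674,4.361,6.183],"tcp":[0.106,0.088,0.956],"trq":[89.574,49.451,5.15,3.528,-2.057]}
{"k":11,"q":[-0.279,-0.446,1.271,0.698,1.844],"dq":[-0.813,2.763,4.465,4.503,6.136],"tcp":[0.105,0.087,0.925],"trq":[96.468,53.365,3.698,4.22,-2.383]}
{"k":12,"q":[-0.289,-0.399,1.335,0.767,1.936],"dq":[-0.502,3.465,4.146,4.699,6.139],"tcp":[0.101,0.085,0.897],"trq":[105.341,58.583,1.791,5.369,-2.671]}
{"k":13,"q":[-0.294,-0.34,1.393,0.839,2.029],"dq":[-0.195,4.391,3.645,4.967,6.2],"tcp":[0.093,0.083,0.87],"trq":[116.928,65.725,-0.883,7.249,-2.944]}
{"k":14,"q":[-0.295,-0.265,1.442,0.915,2.123],"dq":[0.096,5.654,2.853,5.334,6.322],"tcp":[0.082,0.08,0.847],"trq":[129.761,74.483,-4.765,10.174,-3.226]}
{"k":15,"q":[-0.292,-0.166,1.475,0.999,2.22],"dq":[0.342,7.405,1.625,5.842,6.465],"tcp":[0.066,0.076,0.826],"trq":[131.383,78.884,-9.557,13.835,-3.5]}
{"k":16,"q":[-0.287,-0.036,1.486,1.09,2.317],"dq":[0.493,9.713,-0.066,6.537,6.382],"tcp":[0.044,0.072,0.809],"trq":[80.701,55.924,-10.649,14.885,-3.606]}
{"k":17,"q":[-0.283,0.131,1.473,1.188,2.406],"dq":[0.357,12.129,-1.565,7.012,5.445],"tcp":[0.011,0.067,0.794],"trq":[-25.737,-0.516,-4.834,11.413,-3.427]}
{"k":18,"q":[-0.284,0.327,1.446,1.283,2.477],"dq":[-0.12,13.367,-1.692,6.285,3.825],"tcp":[-0.03,0.066,0.779],"trq":[-95.45,-36.461,-5.582,12.192,-3.33]}
{"k":19,"q":[-0.291,0.529,1.426,1.363,2.527],"dq":[-0.6,13.216,-0.846,4.809,2.842],"tcp":[-0.077,0.07,0.76],"trq":[-124.761,-46.793,-12.523,16.194,-3.66]}
{"k":20,"q":[-0.304,0.723,1.418,1.421,2.57],"dq":[-1.069,12.511,0.002,3.146,2.872],"tcp":[-0.123,0.081,0.736],"trq":[-135.851,-48.412,-18.285,19.179,-4.26]}
{"k":21,"q":[-0.323,0.904,1.423,1.458,2.616],"dq":[-1.493,11.608,0.684,1.814,3.31],"tcp":[-0.164,0.099,0.707],"trq":[-133.659,-47.453,-20.684,19.972,-4.661]}
{"k":22,"q":[-0.348,1.071,1.437,1.478,2.669],"dq":[-1.865,10.652,1.218,0.879,3.76],"tcp":[-0.198,0.121,0.674],"trq":[-121.016,-45.767,-20.144,18.958,-4.721]}
{"k":23,"q":[-0.379,1.223,1.459,1.486,2.727],"dq":[-2.181,9.687,1.658,0.246,4.053],"tcp":[-0.224,0.146,0.639],"trq":[-101.19,-43.823,-17.459,16.623,-4.471]}
{"k":24,"q":[-0.413,1.361,1.487,1.487,2.787],"dq":[-2.431,8.722,2.059,-0.195,4.128],"tcp":[-0.241,0.174,0.602],"trq":[-77.408,-41.532,-13.352,13.35,-3.98]}
{"k":25,"q":[-0.45,1.485,1.521,1.482,2.848],"dq":[-2.601,7.767,2.449,-0.548,3.972],"tcp":[-0.25,0.203,0.566],"trq":[-53.104,-38.772,-8.688,9.65,-3.317]}
{"k":26,"q":[-0.489,1.594,1.561,1.471,2.904],"dq":[-2.677,6.851,2.79,-0.946,3.628],"tcp":[-0.253,0.23,0.53],"trq":[-31.83,-35.735,-4.452,6.255,-2.575]}
{"k":27,"q":[-0.529,1.69,1.605,1.454,2.955],"dq":[-2.645,6.02,3.075,-1.369,3.124],"tcp":[-0.25,0.256,0.495],"trq":[-15.799,-32.766,-1.451,3.695,-1.812]}
{"k":28,"q":[-0.568,1.775,1.653,1.43,2.997],"dq":[-2.508,5.314,3.273,-1.795,2.546],"tcp":[-0.244,0.278,0.462],"trq":[-5.543,-30.279,0.032,2.216,-1.12]}
{"k":29,"q":[-0.603,1.85,1.703,1.4,3.031],"dq":[-2.279,4.748,3.372,-2.19,1.986],"tcp":[-0.235,0.298,0.429],"trq":[-0.066,-28.457,0.231,1.695,-0.571]}
{"k":30,"q":[-0.635,1.918,1.753,1.365,3.057],"dq":[-1.978,4.309,3.376,-2.532,1.506],"tcp":[-0.225,0.315,0.398],"trq":[2.158,-27.244,-0.408,1.843,-0.197]}
{"k":31,"q":[-0.662,1.98,1.803,1.325,3.077],"dq":[-1.625,3.973,3.299,-2.817,1.135],"tcp":[-0.214,0.329,0.368]}
{"summary": "final q (rad): -0.662 1.980 1.803 1.325 3.077"}


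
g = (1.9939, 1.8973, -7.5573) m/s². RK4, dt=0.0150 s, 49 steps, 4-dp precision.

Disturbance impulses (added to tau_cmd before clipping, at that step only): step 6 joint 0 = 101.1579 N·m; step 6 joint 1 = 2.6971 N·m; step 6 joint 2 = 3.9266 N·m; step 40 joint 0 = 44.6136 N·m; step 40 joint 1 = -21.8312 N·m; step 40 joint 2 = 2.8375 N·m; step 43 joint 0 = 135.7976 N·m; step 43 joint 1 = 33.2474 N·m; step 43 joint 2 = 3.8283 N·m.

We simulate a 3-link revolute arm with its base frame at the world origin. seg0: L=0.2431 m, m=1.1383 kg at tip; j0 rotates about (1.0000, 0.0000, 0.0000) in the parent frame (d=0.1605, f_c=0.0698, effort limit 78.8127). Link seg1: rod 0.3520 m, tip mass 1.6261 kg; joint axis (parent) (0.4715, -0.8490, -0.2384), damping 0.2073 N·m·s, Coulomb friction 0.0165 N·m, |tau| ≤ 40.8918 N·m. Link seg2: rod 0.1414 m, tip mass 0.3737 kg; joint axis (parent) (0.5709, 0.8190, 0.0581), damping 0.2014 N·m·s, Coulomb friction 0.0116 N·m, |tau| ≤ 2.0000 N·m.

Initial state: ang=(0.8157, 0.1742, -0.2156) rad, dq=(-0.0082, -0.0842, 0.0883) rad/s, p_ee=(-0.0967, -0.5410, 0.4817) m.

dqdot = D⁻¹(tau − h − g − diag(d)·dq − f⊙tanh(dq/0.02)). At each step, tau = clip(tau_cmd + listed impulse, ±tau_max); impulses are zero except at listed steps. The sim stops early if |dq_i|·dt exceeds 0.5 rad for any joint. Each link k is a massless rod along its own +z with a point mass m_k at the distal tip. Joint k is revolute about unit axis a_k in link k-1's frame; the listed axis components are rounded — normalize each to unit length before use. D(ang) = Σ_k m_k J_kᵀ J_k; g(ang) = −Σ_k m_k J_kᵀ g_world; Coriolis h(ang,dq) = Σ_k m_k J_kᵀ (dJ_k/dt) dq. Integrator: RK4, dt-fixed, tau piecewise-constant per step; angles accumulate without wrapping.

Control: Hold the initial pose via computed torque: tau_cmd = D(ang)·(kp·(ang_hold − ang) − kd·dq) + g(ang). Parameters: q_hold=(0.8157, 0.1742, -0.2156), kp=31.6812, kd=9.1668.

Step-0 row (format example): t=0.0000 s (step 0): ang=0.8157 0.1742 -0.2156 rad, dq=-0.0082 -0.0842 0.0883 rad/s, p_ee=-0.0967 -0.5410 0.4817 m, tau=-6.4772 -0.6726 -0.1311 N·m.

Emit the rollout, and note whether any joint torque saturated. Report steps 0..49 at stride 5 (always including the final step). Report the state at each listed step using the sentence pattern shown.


t=0.0750 s (step 5): ang=0.8154 0.1698 -0.2146 rad, dq=-0.0024 -0.0329 0.0014 rad/s, p_ee=-0.0948 -0.5407 0.4827 m, tau=-6.5537 -0.7630 -0.1236 N·m.
t=0.1500 s (step 10): ang=0.8983 0.1101 -0.2949 rad, dq=1.1151 -0.7387 -0.1465 rad/s, p_ee=-0.0785 -0.5678 0.4521 m, tau=-16.1443 -1.1606 -0.4740 N·m.
t=0.2250 s (step 15): ang=0.9489 0.0784 -0.2916 rad, dq=0.3157 -0.1750 0.0620 rad/s, p_ee=-0.0652 -0.5878 0.4292 m, tau=-12.6821 -1.0734 -0.3307 N·m.
t=0.3000 s (step 20): ang=0.9553 0.0765 -0.2888 rad, dq=-0.0948 0.0844 0.0109 rad/s, p_ee=-0.0641 -0.5906 0.4258 m, tau=-10.2321 -0.9525 -0.2260 N·m.
t=0.3750 s (step 25): ang=0.9406 0.0871 -0.2883 rad, dq=-0.2703 0.1807 0.0058 rad/s, p_ee=-0.0684 -0.5852 0.4322 m, tau=-8.6364 -0.8481 -0.1618 N·m.
t=0.4500 s (step 30): ang=0.9180 0.1017 -0.2879 rad, dq=-0.3181 0.1999 0.0052 rad/s, p_ee=-0.0743 -0.5765 0.4423 m, tau=-7.6233 -0.7858 -0.1220 N·m.
t=0.5250 s (step 35): ang=0.8946 0.1161 -0.2875 rad, dq=-0.2989 0.1828 0.0054 rad/s, p_ee=-0.0802 -0.5672 0.4527 m, tau=-7.0237 -0.7592 -0.0987 N·m.
t=0.6000 s (step 40): ang=0.8739 0.1287 -0.2871 rad, dq=-0.2502 0.1519 0.0061 rad/s, p_ee=-0.0854 -0.5587 0.4618 m, tau=37.9111 -22.5885 2.0000 N·m.
t=0.6750 s (step 45): ang=0.9595 0.0372 -0.3300 rad, dq=1.6658 -0.2901 0.8829 rad/s, p_ee=-0.0524 -0.5855 0.4328 m, tau=-23.0058 -3.0441 -0.6718 N·m.
t=0.7350 s (step 49): ang=1.0273 0.0301 -0.3063 rad, dq=0.6561 0.0362 0.1475 rad/s, p_ee=-0.0470 -0.6148 0.3925 m.
any joint saturated: yes


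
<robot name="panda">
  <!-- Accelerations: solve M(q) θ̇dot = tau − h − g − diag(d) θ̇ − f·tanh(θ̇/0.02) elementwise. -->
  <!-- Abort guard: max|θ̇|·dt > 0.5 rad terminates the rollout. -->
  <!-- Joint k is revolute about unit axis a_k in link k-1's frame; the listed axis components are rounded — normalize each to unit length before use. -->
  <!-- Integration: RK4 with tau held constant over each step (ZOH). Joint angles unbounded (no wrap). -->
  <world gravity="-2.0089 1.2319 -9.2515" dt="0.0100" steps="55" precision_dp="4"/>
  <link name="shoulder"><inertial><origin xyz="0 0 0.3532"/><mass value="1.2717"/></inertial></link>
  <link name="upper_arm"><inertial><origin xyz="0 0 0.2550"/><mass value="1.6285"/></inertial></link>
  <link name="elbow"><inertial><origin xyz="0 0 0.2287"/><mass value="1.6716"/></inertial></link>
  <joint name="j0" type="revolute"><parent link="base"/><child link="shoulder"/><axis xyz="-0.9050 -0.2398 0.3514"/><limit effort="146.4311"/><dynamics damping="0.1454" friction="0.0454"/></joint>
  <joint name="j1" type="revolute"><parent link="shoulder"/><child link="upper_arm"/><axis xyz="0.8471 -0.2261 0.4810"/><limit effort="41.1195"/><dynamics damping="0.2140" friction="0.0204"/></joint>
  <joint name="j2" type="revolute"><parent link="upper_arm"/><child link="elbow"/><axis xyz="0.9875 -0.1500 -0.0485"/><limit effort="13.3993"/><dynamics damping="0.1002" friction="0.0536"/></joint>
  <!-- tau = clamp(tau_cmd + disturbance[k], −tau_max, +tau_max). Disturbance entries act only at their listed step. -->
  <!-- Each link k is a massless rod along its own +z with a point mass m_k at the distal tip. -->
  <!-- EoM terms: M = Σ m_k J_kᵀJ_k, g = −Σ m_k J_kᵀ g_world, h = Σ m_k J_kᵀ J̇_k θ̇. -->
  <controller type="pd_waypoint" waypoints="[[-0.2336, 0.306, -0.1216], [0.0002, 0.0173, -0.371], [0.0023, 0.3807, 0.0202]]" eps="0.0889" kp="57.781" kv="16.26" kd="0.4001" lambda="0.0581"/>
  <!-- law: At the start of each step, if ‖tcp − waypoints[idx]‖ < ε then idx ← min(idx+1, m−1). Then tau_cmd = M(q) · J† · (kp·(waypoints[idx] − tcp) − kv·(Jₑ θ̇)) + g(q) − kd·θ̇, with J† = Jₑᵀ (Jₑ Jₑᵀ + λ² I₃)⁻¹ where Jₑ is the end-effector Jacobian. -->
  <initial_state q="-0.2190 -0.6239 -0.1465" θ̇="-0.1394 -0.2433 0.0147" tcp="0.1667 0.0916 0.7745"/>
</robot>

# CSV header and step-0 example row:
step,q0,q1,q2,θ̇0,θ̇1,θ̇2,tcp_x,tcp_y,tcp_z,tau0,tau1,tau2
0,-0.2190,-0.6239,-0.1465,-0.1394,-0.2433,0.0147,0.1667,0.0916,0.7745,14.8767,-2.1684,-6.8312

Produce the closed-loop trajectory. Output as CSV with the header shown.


step,q0,q1,q2,θ̇0,θ̇1,θ̇2,tcp_x,tcp_y,tcp_z,tau0,tau1,tau2
1,-0.2201,-0.6209,-0.1606,-0.0821,0.8212,-2.7824,0.1674,0.0923,0.7735,6.9230,0.6928,-4.4285
2,-0.2208,-0.6088,-0.1987,-0.0569,1.5893,-4.8095,0.1680,0.0948,0.7713,-0.6621,3.4076,-2.8762
3,-0.2214,-0.5897,-0.2552,-0.0673,2.2180,-6.4693,0.1682,0.0984,0.7679,-6.7309,5.4155,-1.8865
4,-0.2223,-0.5648,-0.3271,-0.1079,2.7377,-7.8717,0.1679,0.1026,0.7633,-10.2604,6.3166,-1.3301
5,-0.2237,-0.5354,-0.4116,-0.1661,3.1216,-8.9903,0.1670,0.1069,0.7573,-10.8620,6.0605,-1.1060
6,-0.2256,-0.5030,-0.5056,-0.2252,3.3427,-9.7836,0.1652,0.1111,0.7498,-9.0148,4.9650,-1.0876
7,-0.2281,-0.4692,-0.6060,-0.2700,3.4041,-10.2608,0.1628,0.1150,0.7407,-5.7152,3.4982,-1.1374
8,-0.2309,-0.4355,-0.7097,-0.2907,3.3354,-10.4795,0.1595,0.1186,0.7301,-1.9265,2.0406,-1.1465
9,-0.2338,-0.4030,-0.8146,-0.2824,3.1751,-10.5126,0.1556,0.1218,0.7182,1.7110,0.7995,-1.0543
10,-0.2364,-0.3723,-0.9193,-0.2444,2.9572,-10.4232,0.1512,0.1248,0.7050,4.8821,-0.1573,-0.8424
11,-0.2386,-0.3440,-1.0226,-0.1781,2.7064,-10.2570,0.1463,0.1275,0.6907,7.4882,-0.8405,-0.5202
12,-0.2399,-0.3183,-1.1241,-0.0857,2.4388,-10.0437,0.1409,0.1301,0.6755,9.5463,-1.2933,-0.1108
13,-0.2402,-0.2953,-1.2232,0.0298,2.1641,-9.8018,0.1352,0.1326,0.6595,11.1263,-1.5669,0.3580
14,-0.2392,-0.2751,-1.3199,0.1652,1.8869,-9.5425,0.1293,0.1350,0.6428,12.3192,-1.7089,0.8582
15,-0.2368,-0.2576,-1.4139,0.3189,1.6112,-9.2724,0.1231,0.1374,0.6256,13.1915,-1.7603,1.3648
16,-0.2328,-0.2429,-1.5051,0.4885,1.3378,-8.9953,0.1166,0.1398,0.6081,13.8149,-1.7537,1.8559
17,-0.2270,-0.2309,-1.5936,0.6718,1.0668,-8.7133,0.1101,0.1421,0.5902,14.2503,-1.7147,2.3136
18,-0.2193,-0.2216,-1.6793,0.8668,0.7976,-8.4276,0.1034,0.1444,0.5722,14.5471,-1.6624,2.7236
19,-0.2096,-0.2149,-1.7621,1.0718,0.5294,-8.1385,0.0966,0.1466,0.5542,14.7448,-1.6110,3.0749
20,-0.1978,-0.2110,-1.8420,1.2850,0.2610,-7.8461,0.0898,0.1487,0.5363,14.8736,-1.5707,3.3596
21,-0.1839,-0.2097,-1.9189,1.5051,-0.0079,-7.5506,0.0829,0.1509,0.5185,14.9555,-1.5492,3.5725
22,-0.1677,-0.2112,-1.9929,1.7311,-0.2759,-7.2528,0.0760,0.1529,0.5011,15.0054,-1.5559,3.7113
23,-0.1492,-0.2153,-2.0639,1.9612,-0.5465,-6.9511,0.0691,0.1549,0.4841,15.0318,-1.5859,3.7744
24,-0.1285,-0.2221,-2.1319,2.1942,-0.8201,-6.6455,0.0623,0.1570,0.4676,15.0368,-1.6395,3.7629
25,-0.1053,-0.2317,-2.1968,2.4293,-1.0968,-6.3363,0.0555,0.1590,0.4516,15.0162,-1.7156,3.6791
26,-0.0799,-0.2441,-2.2587,2.6655,-1.3761,-6.0243,0.0487,0.1612,0.4362,14.9596,-1.8119,3.5268
27,-0.0520,-0.2592,-2.3173,2.9024,-1.6576,-5.7104,0.0420,0.1635,0.4214,14.8497,-1.9248,3.3107
28,-0.0218,-0.2772,-2.3729,3.1393,-1.9403,-5.3961,0.0354,0.1659,0.4073,14.6623,-2.0491,3.0366
29,0.0107,-0.2980,-2.4253,3.3760,-2.2231,-5.0833,0.0287,0.1687,0.3938,14.3651,-2.1783,2.7108
30,0.0457,-0.3217,-2.4746,3.6121,-2.5047,-4.7739,0.0221,0.1718,0.3809,13.9180,-2.3041,2.3404
31,0.0830,-0.3482,-2.5209,3.8471,-2.7837,-4.4704,0.0156,0.1752,0.3685,13.2721,-2.4167,1.9330
32,0.1226,-0.3774,-2.5641,4.0802,-3.0581,-4.1752,0.0089,0.1791,0.3567,12.3708,-2.5043,1.4964
33,0.1646,-0.4093,-2.6045,4.3104,-3.3257,-3.8904,0.0023,0.1835,0.3452,11.1506,-2.5535,1.0393
34,0.2088,-0.4439,-2.6420,4.5362,-3.5836,-3.6181,-0.0045,0.1883,0.3340,9.5447,-2.5494,0.5704
35,0.2552,-0.4810,-2.6770,4.7552,-3.8280,-3.3594,-0.0113,0.1937,0.3230,7.4884,-2.4766,0.0991
36,0.3038,-0.5204,-2.7093,4.9643,-4.0539,-3.1152,-0.0183,0.1995,0.3121,4.9280,-2.3205,-0.3645
37,0.3544,-0.5620,-2.7393,5.1598,-4.2551,-2.8854,-0.0254,0.2057,0.3012,1.8338,-2.0694,-0.8104
38,0.4069,-0.6055,-2.7671,5.3369,-4.4239,-2.6694,-0.0327,0.2123,0.2902,-1.7845,-1.7183,-1.2278
39,0.4610,-0.6504,-2.7928,5.4905,-4.5516,-2.4660,-0.0401,0.2191,0.2790,-5.8628,-1.2716,-1.6066
40,0.5165,-0.6964,-2.8165,5.6155,-4.6294,-2.2738,-0.0477,0.2261,0.2675,-10.2746,-0.7465,-1.9373
41,0.5731,-0.7428,-2.8383,5.7070,-4.6495,-2.0916,-0.0555,0.2332,0.2558,-14.8362,-0.1724,-2.2122
42,0.6304,-0.7891,-2.8583,5.7612,-4.6061,-1.9187,-0.0633,0.2403,0.2438,-19.3290,0.4119,-2.4261
43,0.6881,-0.8347,-2.8766,5.7759,-4.4974,-1.7550,-0.0712,0.2472,0.2314,-23.5349,0.9654,-2.5773
44,0.7457,-0.8788,-2.8934,5.7506,-4.3258,-1.6007,-0.0792,0.2539,0.2188,-27.2714,1.4527,-2.6676
45,0.8029,-0.9210,-2.9086,5.6863,-4.0977,-1.4567,-0.0871,0.2602,0.2060,-30.4171,1.8495,-2.7023
46,0.8593,-0.9606,-2.9225,5.5861,-3.8230,-1.3235,-0.0949,0.2661,0.1931,-32.9183,2.1455,-2.6891
47,0.9145,-0.9973,-2.9351,5.4538,-3.5133,-1.2015,-0.1026,0.2714,0.1800,-34.7803,2.3424,-2.6374
48,0.9682,-1.0308,-2.9465,5.2942,-3.1809,-1.0908,-0.1101,0.2762,0.1670,-36.0514,2.4504,-2.5570
49,1.0203,-1.0609,-2.9569,5.1122,-2.8373,-0.9909,-0.1173,0.2804,0.1540,-36.8042,2.4849,-2.4573
50,1.0704,-1.0875,-2.9663,4.9131,-2.4925,-0.9010,-0.1243,0.2840,0.1412,-37.1210,2.4623,-2.3464
51,1.1185,-1.1108,-2.9749,4.7015,-2.1548,-0.8203,-0.1310,0.2870,0.1287,-37.0837,2.3983,-2.2310
52,1.1644,-1.1307,-2.9827,4.4821,-1.8305,-0.7477,-0.1374,0.2894,0.1165,-36.7679,2.3064,-2.1165
53,1.2081,-1.1475,-2.9899,4.2588,-1.5240,-0.6821,-0.1435,0.2913,0.1047,-36.2395,2.1976,-2.0064
54,1.2496,-1.1613,-2.9964,4.0349,-1.2383,-0.6228,-0.1492,0.2927,0.0933,-35.5546,2.0804,-1.9035
55,1.2888,-1.1723,-3.0023,3.8132,-0.9749,-0.5688,-0.1546,0.2937,0.0824,,,


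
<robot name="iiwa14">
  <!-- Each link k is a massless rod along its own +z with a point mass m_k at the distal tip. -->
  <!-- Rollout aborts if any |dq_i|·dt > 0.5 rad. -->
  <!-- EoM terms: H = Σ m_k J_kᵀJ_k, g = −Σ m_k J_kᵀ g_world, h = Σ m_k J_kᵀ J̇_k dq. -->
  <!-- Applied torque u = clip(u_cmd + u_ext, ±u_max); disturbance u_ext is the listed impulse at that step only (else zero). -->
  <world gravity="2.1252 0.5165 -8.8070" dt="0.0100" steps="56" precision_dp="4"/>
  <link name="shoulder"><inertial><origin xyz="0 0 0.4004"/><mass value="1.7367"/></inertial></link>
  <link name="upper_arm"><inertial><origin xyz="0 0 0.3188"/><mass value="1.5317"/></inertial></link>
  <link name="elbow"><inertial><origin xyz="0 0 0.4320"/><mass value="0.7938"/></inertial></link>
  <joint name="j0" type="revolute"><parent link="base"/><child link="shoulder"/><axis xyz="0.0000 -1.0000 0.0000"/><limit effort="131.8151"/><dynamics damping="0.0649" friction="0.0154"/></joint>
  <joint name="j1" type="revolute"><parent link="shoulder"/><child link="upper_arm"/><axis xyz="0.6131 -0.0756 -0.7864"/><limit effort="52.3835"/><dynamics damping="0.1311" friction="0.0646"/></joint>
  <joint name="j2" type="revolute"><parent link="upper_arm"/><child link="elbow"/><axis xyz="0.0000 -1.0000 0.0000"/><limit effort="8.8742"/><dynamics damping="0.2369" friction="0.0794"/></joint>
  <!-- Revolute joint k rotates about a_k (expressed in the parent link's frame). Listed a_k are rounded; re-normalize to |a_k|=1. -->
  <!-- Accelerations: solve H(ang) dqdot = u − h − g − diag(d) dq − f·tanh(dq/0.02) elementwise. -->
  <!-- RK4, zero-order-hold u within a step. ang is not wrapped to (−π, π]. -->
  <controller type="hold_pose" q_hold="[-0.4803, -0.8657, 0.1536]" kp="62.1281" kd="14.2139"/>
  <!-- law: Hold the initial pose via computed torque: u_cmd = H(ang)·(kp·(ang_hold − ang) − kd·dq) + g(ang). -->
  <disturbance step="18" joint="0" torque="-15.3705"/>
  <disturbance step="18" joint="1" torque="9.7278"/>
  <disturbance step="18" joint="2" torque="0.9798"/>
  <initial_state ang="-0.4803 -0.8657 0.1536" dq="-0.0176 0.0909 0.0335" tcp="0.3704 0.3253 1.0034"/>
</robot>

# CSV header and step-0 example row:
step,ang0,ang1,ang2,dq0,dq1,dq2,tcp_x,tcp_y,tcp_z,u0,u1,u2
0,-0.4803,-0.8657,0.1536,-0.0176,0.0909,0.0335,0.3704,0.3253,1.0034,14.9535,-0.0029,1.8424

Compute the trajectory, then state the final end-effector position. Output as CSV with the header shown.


step,ang0,ang1,ang2,dq0,dq1,dq2,tcp_x,tcp_y,tcp_z,u0,u1,u2
1,-0.4805,-0.8649,0.1539,-0.0147,0.0753,0.0232,0.3707,0.3249,1.0035,14.8833,0.0420,1.8560
2,-0.4806,-0.8642,0.1541,-0.0124,0.0608,0.0157,0.3709,0.3247,1.0035,14.8187,0.0825,1.8664
3,-0.4807,-0.8636,0.1542,-0.0107,0.0473,0.0108,0.3712,0.3245,1.0035,14.7593,0.1191,1.8737
4,-0.4808,-0.8632,0.1543,-0.0095,0.0351,0.0079,0.3714,0.3243,1.0035,14.7048,0.1518,1.8785
5,-0.4809,-0.8629,0.1544,-0.0084,0.0245,0.0061,0.3715,0.3242,1.0035,14.6548,0.1806,1.8817
6,-0.4810,-0.8627,0.1544,-0.0073,0.0158,0.0047,0.3716,0.3242,1.0035,14.6090,0.2051,1.8836
7,-0.4810,-0.8626,0.1545,-0.0062,0.0093,0.0033,0.3717,0.3241,1.0035,14.5672,0.2252,1.8845
8,-0.4811,-0.8625,0.1545,-0.0050,0.0047,0.0020,0.3718,0.3241,1.0035,14.5291,0.2411,1.8846
9,-0.4811,-0.8625,0.1545,-0.0038,0.0015,0.0009,0.3718,0.3241,1.0035,14.4944,0.2538,1.8839
10,-0.4812,-0.8625,0.1545,-0.0027,-0.0007,-0.0000,0.3719,0.3241,1.0035,14.4629,0.2640,1.8826
11,-0.4812,-0.8625,0.1545,-0.0017,-0.0021,-0.0007,0.3719,0.3241,1.0035,14.4343,0.2723,1.8809
12,-0.4812,-0.8625,0.1545,-0.0008,-0.0032,-0.0012,0.3719,0.3241,1.0035,14.4085,0.2792,1.8791
13,-0.4812,-0.8626,0.1545,0.0000,-0.0039,-0.0015,0.3719,0.3241,1.0035,14.3851,0.2850,1.8772
14,-0.4812,-0.8626,0.1545,0.0007,-0.0044,-0.0017,0.3719,0.3241,1.0034,14.3641,0.2899,1.8753
15,-0.4812,-0.8627,0.1544,0.0013,-0.0047,-0.0019,0.3719,0.3241,1.0034,14.3451,0.2941,1.8734
16,-0.4812,-0.8627,0.1544,0.0018,-0.0049,-0.0020,0.3718,0.3241,1.0034,14.3281,0.2978,1.8717
17,-0.4812,-0.8628,0.1544,0.0023,-0.0050,-0.0020,0.3718,0.3242,1.0034,14.3128,0.3010,1.8701
18,-0.4811,-0.8628,0.1544,0.0026,-0.0051,-0.0020,0.3718,0.3242,1.0034,-1.0715,10.0317,2.8485
19,-0.4811,-0.8604,0.1544,0.0000,0.4911,0.0032,0.3724,0.3235,1.0036,16.5293,-1.0902,1.7275
20,-0.4811,-0.8559,0.1544,-0.0021,0.4070,0.0056,0.3736,0.3221,1.0040,16.3080,-0.9208,1.7476
21,-0.4812,-0.8522,0.1545,-0.0033,0.3337,0.0066,0.3746,0.3210,1.0042,16.1039,-0.7680,1.7657
22,-0.4812,-0.8492,0.1546,-0.0041,0.2695,0.0068,0.3754,0.3200,1.0044,15.9160,-0.6305,1.7817
23,-0.4812,-0.8468,0.1546,-0.0044,0.2134,0.0067,0.3761,0.3193,1.0046,15.7435,-0.5068,1.7957
24,-0.4813,-0.8449,0.1547,-0.0045,0.1645,0.0064,0.3766,0.3187,1.0047,15.5854,-0.3956,1.8079
25,-0.4813,-0.8434,0.1548,-0.0044,0.1219,0.0060,0.3770,0.3182,1.0048,15.4407,-0.2958,1.8185
26,-0.4814,-0.8424,0.1548,-0.0043,0.0848,0.0055,0.3773,0.3179,1.0049,15.3085,-0.2064,1.8277
27,-0.4814,-0.8417,0.1549,-0.0040,0.0528,0.0051,0.3775,0.3177,1.0049,15.1880,-0.1264,1.8357
28,-0.4815,-0.8413,0.1549,-0.0036,0.0255,0.0045,0.3777,0.3175,1.0050,15.0783,-0.0553,1.8426
29,-0.4815,-0.8412,0.1550,-0.0028,0.0040,0.0031,0.3777,0.3175,1.0050,14.9785,0.0047,1.8483
30,-0.4815,-0.8412,0.1550,-0.0012,-0.0104,0.0003,0.3777,0.3175,1.0050,14.8881,0.0513,1.8521
31,-0.4815,-0.8414,0.1550,0.0006,-0.0204,-0.0024,0.3777,0.3175,1.0050,14.8063,0.0884,1.8539
32,-0.4815,-0.8416,0.1549,0.0021,-0.0281,-0.0042,0.3776,0.3176,1.0049,14.7324,0.1196,1.8542
33,-0.4815,-0.8419,0.1549,0.0034,-0.0344,-0.0053,0.3775,0.3177,1.0049,14.6658,0.1467,1.8536
34,-0.4814,-0.8423,0.1548,0.0045,-0.0395,-0.0059,0.3774,0.3179,1.0049,14.6059,0.1703,1.8526
35,-0.4814,-0.8427,0.1548,0.0053,-0.0436,-0.0063,0.3773,0.3180,1.0049,14.5521,0.1910,1.8514
36,-0.4813,-0.8432,0.1547,0.0060,-0.0469,-0.0065,0.3771,0.3182,1.0048,14.5038,0.2093,1.8502
37,-0.4813,-0.8436,0.1546,0.0066,-0.0493,-0.0066,0.3769,0.3183,1.0048,14.4606,0.2252,1.8491
38,-0.4812,-0.8441,0.1546,0.0070,-0.0511,-0.0066,0.3767,0.3185,1.0048,14.4220,0.2392,1.8480
39,-0.4811,-0.8447,0.1545,0.0074,-0.0523,-0.0066,0.3766,0.3187,1.0048,14.3876,0.2514,1.8471
40,-0.4811,-0.8452,0.1544,0.0077,-0.0530,-0.0066,0.3764,0.3189,1.0048,14.3570,0.2620,1.8463
41,-0.4810,-0.8457,0.1544,0.0078,-0.0532,-0.0065,0.3762,0.3190,1.0047,14.3299,0.2712,1.8456
42,-0.4809,-0.8463,0.1543,0.0079,-0.0531,-0.0065,0.3760,0.3192,1.0047,14.3060,0.2790,1.8450
43,-0.4808,-0.8468,0.1542,0.0080,-0.0526,-0.0064,0.3758,0.3194,1.0047,14.2849,0.2858,1.8445
44,-0.4807,-0.8473,0.1542,0.0080,-0.0519,-0.0063,0.3756,0.3196,1.0047,14.2664,0.2915,1.8441
45,-0.4807,-0.8478,0.1541,0.0080,-0.0510,-0.0063,0.3754,0.3197,1.0047,14.2502,0.2964,1.8438
46,-0.4806,-0.8483,0.1541,0.0079,-0.0498,-0.0062,0.3752,0.3199,1.0046,14.2361,0.3004,1.8435
47,-0.4805,-0.8488,0.1540,0.0078,-0.0486,-0.0061,0.3750,0.3201,1.0046,14.2240,0.3038,1.8434
48,-0.4804,-0.8493,0.1539,0.0076,-0.0472,-0.0060,0.3748,0.3202,1.0046,14.2135,0.3065,1.8433
49,-0.4803,-0.8498,0.1539,0.0074,-0.0457,-0.0059,0.3746,0.3204,1.0046,14.2046,0.3087,1.8433
50,-0.4803,-0.8502,0.1538,0.0072,-0.0441,-0.0058,0.3744,0.3205,1.0046,14.1970,0.3104,1.8434
51,-0.4802,-0.8506,0.1538,0.0070,-0.0426,-0.0058,0.3743,0.3207,1.0046,14.1907,0.3117,1.8435
52,-0.4801,-0.8511,0.1537,0.0068,-0.0410,-0.0057,0.3741,0.3208,1.0045,14.1855,0.3127,1.8436
53,-0.4801,-0.8515,0.1536,0.0066,-0.0393,-0.0056,0.3739,0.3210,1.0045,14.1812,0.3134,1.8439
54,-0.4800,-0.8518,0.1536,0.0063,-0.0377,-0.0055,0.3738,0.3211,1.0045,14.1778,0.3138,1.8441
55,-0.4799,-0.8522,0.1535,0.0061,-0.0362,-0.0054,0.3736,0.3212,1.0045,14.1751,0.3140,1.8444
56,-0.4799,-0.8526,0.1535,0.0058,-0.0346,-0.0053,0.3735,0.3214,1.0045,,,
# final tcp position (m): 0.3735 0.3214 1.0045
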